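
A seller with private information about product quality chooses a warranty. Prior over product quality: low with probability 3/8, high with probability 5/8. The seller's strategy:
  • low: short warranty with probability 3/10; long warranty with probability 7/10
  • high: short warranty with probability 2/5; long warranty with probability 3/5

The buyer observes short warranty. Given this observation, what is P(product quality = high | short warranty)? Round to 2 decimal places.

P(short warranty) = (3/8)·(3/10) + (5/8)·(2/5) = 29/80
P(high | short warranty) = ((5/8)·(2/5)) / (29/80) = (1/4) / (29/80) = 20/29

0.69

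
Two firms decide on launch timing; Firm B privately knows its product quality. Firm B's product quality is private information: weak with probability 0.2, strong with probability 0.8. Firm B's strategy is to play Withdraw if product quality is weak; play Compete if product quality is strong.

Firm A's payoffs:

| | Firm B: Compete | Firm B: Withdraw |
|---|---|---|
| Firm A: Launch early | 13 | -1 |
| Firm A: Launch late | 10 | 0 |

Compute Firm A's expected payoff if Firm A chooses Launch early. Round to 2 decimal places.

10.20

E[Launch early] = 0.2·(-1) + 0.8·13 = (-0.2) + 10.4 = 10.2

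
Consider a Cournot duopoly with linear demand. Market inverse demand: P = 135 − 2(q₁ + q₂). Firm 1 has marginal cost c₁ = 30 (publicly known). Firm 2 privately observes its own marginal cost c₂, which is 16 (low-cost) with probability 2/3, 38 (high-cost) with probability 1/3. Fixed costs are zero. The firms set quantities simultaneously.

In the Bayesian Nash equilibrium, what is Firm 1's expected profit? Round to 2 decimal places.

Type-c best response for Firm 2: q₂(c) = (135 − c)/4 − q₁/2.
Firm 1 maximizes expected profit; its first-order condition is 135 − 4q₁ − 2E[q₂] − 30 = 0.
Substituting E[q₂] and solving: E[c₂] = 23.3333, so q₁ = (135 − 2·30 + 23.3333)/6 = 16.3889.
E[P] = 135 − 2·(q₁ + E[q₂]) = 62.7778; Firm 1's expected profit = (E[P] − 30)·q₁ = (62.7778 − 30)·16.3889 = 537.191.

537.19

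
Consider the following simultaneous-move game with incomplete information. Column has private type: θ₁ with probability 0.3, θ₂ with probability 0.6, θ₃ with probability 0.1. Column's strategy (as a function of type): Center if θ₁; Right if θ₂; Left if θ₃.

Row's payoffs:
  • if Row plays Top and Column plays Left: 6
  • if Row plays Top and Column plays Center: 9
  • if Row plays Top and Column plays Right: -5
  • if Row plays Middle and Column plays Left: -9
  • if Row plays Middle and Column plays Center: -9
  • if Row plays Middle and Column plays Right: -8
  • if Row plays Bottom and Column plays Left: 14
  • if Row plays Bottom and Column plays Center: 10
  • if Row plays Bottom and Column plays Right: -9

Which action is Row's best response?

Top

E[Top] = 0.3·(9) + 0.6·(-5) + 0.1·(6) = 0.3
E[Middle] = 0.3·(-9) + 0.6·(-8) + 0.1·(-9) = -8.4
E[Bottom] = 0.3·(10) + 0.6·(-9) + 0.1·(14) = -1
Best response: Top (0.3 is the largest).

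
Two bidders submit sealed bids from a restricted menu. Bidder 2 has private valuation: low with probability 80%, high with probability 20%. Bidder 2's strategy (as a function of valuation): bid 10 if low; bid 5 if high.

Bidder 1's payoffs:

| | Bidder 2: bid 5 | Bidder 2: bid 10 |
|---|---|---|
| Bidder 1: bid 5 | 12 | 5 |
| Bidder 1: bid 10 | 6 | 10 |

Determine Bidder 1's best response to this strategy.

bid 10

E[bid 5] = 0.8·(5) + 0.2·(12) = 6.4
E[bid 10] = 0.8·(10) + 0.2·(6) = 9.2
Best response: bid 10 (9.2 is the largest).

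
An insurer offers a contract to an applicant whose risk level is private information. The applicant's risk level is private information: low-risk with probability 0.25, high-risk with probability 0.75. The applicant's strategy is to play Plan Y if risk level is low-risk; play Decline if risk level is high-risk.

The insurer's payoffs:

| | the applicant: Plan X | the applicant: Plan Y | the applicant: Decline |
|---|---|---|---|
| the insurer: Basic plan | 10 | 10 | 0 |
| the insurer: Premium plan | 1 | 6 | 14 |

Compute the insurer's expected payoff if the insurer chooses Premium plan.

Take the expectation over the applicant's risk level, weighting each type's action by its prior probability.
E[Premium plan] = 0.25·6 + 0.75·14 = 1.5 + 10.5 = 12

12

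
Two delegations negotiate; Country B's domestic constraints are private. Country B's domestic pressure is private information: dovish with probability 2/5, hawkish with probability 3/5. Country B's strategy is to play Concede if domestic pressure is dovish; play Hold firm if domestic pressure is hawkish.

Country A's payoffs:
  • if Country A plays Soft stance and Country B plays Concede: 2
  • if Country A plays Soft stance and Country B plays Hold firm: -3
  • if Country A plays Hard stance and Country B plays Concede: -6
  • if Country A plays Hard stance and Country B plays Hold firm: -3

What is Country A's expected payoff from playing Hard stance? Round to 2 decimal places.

Take the expectation over Country B's domestic pressure, weighting each type's action by its prior probability.
E[Hard stance] = 2/5·(-6) + 3/5·(-3) = (-12/5) + (-9/5) = -21/5

-4.20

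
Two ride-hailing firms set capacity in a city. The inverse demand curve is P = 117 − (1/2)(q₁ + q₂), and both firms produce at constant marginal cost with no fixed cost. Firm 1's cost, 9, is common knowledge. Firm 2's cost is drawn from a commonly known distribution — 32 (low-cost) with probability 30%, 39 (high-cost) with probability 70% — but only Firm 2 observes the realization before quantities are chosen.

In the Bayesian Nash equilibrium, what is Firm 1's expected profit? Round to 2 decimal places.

4104.18

Type-c best response for Firm 2: q₂(c) = (117 − c) − q₁/2.
Firm 1 maximizes expected profit; its first-order condition is 117 − q₁ − (1/2)E[q₂] − 9 = 0.
Substituting E[q₂] and solving: E[c₂] = 36.9, so q₁ = (117 − 2·9 + 36.9)/(3/2) = 90.6.
E[P] = 117 − (1/2)·(q₁ + E[q₂]) = 54.3; Firm 1's expected profit = (E[P] − 9)·q₁ = (54.3 − 9)·90.6 = 4104.18.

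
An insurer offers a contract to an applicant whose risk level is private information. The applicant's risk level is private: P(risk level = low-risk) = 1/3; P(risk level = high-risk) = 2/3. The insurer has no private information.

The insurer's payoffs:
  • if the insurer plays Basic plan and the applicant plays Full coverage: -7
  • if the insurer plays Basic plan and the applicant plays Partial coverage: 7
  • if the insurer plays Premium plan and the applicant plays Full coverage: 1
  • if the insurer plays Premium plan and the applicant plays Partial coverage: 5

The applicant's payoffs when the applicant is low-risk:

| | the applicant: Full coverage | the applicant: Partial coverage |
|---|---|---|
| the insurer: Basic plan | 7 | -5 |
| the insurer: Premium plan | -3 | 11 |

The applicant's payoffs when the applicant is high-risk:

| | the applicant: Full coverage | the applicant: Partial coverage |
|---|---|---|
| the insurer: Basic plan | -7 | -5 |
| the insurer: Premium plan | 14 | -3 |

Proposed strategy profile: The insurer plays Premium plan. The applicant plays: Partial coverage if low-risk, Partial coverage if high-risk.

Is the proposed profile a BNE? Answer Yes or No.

No

The insurer plays Premium plan: E[Premium plan] = 1/3·(5) + 2/3·(5) = 5; E[Basic plan] = 7. Not best-responding. ✗
The applicant (risk level low-risk), facing Premium plan: Full coverage gives -3, Partial coverage gives 11. Proposed Partial coverage is best. ✓
The applicant (risk level high-risk), facing Premium plan: Full coverage gives 14, Partial coverage gives -3. Proposed Partial coverage is not best — profitable deviation exists. ✗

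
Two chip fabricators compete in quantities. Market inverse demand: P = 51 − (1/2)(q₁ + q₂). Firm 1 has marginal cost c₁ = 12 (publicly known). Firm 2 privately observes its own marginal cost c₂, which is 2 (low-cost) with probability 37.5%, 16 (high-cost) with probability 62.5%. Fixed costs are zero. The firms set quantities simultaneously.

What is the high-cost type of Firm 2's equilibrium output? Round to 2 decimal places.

Firm 2 with cost c maximizes (51 − (1/2)(q₁+q₂) − c)·q₂, giving q₂(c) = (51 − c − (1/2)q₁).
E[c₂] = 0.375·2 + 0.625·16 = 10.75
Firm 1's FOC against E[q₂] yields q₁ = (51 − 2·12 + E[c₂])/(3/2) = (51 − 24 + 10.75)/(3/2) = 25.1667.
q₂(high-cost) = (51 − 16 − (1/2)·25.1667) = 22.4167.

22.42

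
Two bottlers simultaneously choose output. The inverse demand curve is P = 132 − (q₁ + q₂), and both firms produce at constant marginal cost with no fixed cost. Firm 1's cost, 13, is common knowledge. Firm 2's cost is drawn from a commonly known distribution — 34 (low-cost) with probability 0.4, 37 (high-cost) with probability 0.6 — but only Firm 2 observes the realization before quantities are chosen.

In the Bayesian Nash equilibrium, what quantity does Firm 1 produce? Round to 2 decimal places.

47.27

Each type of Firm 2 best-responds to q₁; Firm 1 best-responds to the expected q₂ over Firm 2's types.
Firm 2 with cost c maximizes (132 − (q₁+q₂) − c)·q₂, giving q₂(c) = (132 − c − q₁)/2.
E[c₂] = 0.4·34 + 0.6·37 = 35.8
Firm 1's FOC against E[q₂] yields q₁ = (132 − 2·13 + E[c₂])/3 = (132 − 26 + 35.8)/3 = 47.2667.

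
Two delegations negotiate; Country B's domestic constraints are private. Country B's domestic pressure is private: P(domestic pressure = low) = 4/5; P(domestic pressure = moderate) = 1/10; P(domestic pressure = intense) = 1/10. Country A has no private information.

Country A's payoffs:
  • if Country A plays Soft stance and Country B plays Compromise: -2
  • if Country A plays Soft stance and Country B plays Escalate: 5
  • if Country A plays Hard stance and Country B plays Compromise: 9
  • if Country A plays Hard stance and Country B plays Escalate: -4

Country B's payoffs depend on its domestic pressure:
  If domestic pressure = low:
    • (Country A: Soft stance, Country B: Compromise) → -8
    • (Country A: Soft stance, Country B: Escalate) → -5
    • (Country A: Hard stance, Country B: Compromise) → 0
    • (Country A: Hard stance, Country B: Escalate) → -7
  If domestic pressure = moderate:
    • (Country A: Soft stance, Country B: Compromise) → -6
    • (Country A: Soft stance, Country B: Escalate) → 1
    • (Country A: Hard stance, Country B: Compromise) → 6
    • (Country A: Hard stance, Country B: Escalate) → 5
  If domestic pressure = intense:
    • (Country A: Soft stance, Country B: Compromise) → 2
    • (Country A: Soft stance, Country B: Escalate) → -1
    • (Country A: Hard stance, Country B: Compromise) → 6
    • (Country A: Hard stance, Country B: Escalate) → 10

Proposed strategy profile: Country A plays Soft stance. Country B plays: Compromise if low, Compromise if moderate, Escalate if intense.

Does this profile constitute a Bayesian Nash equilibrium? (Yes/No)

Country A plays Soft stance: E[Soft stance] = 4/5·(-2) + 1/10·(-2) + 1/10·(5) = -13/10; E[Hard stance] = 77/10. Not best-responding. ✗
Country B (domestic pressure low), facing Soft stance: Compromise gives -8, Escalate gives -5. Proposed Compromise is not best — profitable deviation exists. ✗
Country B (domestic pressure moderate), facing Soft stance: Compromise gives -6, Escalate gives 1. Proposed Compromise is not best — profitable deviation exists. ✗
Country B (domestic pressure intense), facing Soft stance: Compromise gives 2, Escalate gives -1. Proposed Escalate is not best — profitable deviation exists. ✗

No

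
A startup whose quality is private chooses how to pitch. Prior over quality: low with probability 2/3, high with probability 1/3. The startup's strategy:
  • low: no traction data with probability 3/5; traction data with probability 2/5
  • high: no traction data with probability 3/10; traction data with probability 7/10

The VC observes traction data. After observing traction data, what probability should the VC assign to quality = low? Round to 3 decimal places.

P(traction data) = (2/3)·(2/5) + (1/3)·(7/10) = 1/2
P(low | traction data) = ((2/3)·(2/5)) / (1/2) = (4/15) / (1/2) = 8/15

0.533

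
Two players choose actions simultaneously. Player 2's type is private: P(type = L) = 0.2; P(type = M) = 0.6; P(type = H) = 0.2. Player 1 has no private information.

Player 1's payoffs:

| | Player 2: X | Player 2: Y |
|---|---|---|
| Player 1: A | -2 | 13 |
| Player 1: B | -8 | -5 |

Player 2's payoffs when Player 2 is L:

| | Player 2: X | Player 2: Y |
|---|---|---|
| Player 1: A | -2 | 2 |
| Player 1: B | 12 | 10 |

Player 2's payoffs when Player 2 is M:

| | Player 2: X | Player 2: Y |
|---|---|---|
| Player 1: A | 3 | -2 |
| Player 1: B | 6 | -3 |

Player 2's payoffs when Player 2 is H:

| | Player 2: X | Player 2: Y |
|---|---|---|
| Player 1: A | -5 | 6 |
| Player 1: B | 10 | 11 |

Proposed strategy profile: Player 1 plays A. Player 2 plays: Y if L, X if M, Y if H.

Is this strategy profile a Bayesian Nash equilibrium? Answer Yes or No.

Yes

Player 1 plays A: E[A] = 0.2·(13) + 0.6·(-2) + 0.2·(13) = 4; E[B] = -6.8. Best-responding. ✓
Player 2 (type L), facing A: X gives -2, Y gives 2. Proposed Y is best. ✓
Player 2 (type M), facing A: X gives 3, Y gives -2. Proposed X is best. ✓
Player 2 (type H), facing A: X gives -5, Y gives 6. Proposed Y is best. ✓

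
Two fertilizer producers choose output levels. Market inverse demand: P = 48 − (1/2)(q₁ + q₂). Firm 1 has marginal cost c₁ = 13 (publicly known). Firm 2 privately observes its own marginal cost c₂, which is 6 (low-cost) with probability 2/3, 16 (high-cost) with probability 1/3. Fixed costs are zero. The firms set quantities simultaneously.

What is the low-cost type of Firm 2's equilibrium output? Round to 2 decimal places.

Each type of Firm 2 best-responds to q₁; Firm 1 best-responds to the expected q₂ over Firm 2's types.
Firm 2 with cost c maximizes (48 − (1/2)(q₁+q₂) − c)·q₂, giving q₂(c) = (48 − c − (1/2)q₁).
E[c₂] = 2/3·6 + 1/3·16 = 9.33333
Firm 1's FOC against E[q₂] yields q₁ = (48 − 2·13 + E[c₂])/(3/2) = (48 − 26 + 9.33333)/(3/2) = 20.8889.
q₂(low-cost) = (48 − 6 − (1/2)·20.8889) = 31.5556.

31.56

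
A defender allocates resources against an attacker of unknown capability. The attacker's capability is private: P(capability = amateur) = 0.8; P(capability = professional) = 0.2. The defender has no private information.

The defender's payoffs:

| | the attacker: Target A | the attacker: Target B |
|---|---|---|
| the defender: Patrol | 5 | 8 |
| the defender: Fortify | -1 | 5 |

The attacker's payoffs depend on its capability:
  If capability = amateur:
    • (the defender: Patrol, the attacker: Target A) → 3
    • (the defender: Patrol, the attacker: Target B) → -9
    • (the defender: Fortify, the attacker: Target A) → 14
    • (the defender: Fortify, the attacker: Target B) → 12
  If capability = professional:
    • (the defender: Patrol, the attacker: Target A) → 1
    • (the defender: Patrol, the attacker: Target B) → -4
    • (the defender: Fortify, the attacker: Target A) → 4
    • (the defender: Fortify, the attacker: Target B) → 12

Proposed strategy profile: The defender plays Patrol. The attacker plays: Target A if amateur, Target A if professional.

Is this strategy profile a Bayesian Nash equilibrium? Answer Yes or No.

The defender plays Patrol: E[Patrol] = 0.8·(5) + 0.2·(5) = 5; E[Fortify] = -1. Best-responding. ✓
The attacker (capability amateur), facing Patrol: Target A gives 3, Target B gives -9. Proposed Target A is best. ✓
The attacker (capability professional), facing Patrol: Target A gives 1, Target B gives -4. Proposed Target A is best. ✓

Yes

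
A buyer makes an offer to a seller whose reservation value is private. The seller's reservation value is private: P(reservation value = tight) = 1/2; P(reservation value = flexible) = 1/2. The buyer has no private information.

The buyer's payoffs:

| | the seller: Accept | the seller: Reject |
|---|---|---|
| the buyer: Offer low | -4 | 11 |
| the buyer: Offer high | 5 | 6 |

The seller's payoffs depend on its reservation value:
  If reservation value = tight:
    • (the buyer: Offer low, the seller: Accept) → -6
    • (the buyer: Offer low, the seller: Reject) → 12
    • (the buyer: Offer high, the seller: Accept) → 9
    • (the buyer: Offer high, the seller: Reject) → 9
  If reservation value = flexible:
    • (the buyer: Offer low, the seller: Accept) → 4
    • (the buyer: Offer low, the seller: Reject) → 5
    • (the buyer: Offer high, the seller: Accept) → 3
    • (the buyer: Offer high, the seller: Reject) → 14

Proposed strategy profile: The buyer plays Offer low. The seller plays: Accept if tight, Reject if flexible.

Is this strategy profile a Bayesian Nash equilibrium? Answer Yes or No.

The buyer plays Offer low: E[Offer low] = 1/2·(-4) + 1/2·(11) = 7/2; E[Offer high] = 11/2. Not best-responding. ✗
The seller (reservation value tight), facing Offer low: Accept gives -6, Reject gives 12. Proposed Accept is not best — profitable deviation exists. ✗
The seller (reservation value flexible), facing Offer low: Accept gives 4, Reject gives 5. Proposed Reject is best. ✓

No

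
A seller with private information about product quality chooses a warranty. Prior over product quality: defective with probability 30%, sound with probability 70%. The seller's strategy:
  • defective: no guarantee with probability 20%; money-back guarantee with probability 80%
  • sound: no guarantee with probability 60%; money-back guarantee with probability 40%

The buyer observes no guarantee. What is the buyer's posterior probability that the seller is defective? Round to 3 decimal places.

P(no guarantee) = 0.3·0.2 + 0.7·0.6 = 0.48
P(defective | no guarantee) = (0.3·0.2) / 0.48 = 0.06 / 0.48 = 0.125

0.125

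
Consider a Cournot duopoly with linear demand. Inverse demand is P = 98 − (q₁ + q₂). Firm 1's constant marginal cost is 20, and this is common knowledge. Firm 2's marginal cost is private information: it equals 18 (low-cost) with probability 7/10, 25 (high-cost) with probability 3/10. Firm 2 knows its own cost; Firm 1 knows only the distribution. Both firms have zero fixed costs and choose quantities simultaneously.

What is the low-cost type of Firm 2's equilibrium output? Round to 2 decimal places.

26.98

Type-c best response for Firm 2: q₂(c) = (98 − c)/2 − q₁/2.
Firm 1 maximizes expected profit; its first-order condition is 98 − 2q₁ − E[q₂] − 20 = 0.
Substituting E[q₂] and solving: E[c₂] = 20.1, so q₁ = (98 − 2·20 + 20.1)/3 = 26.0333.
q₂(low-cost) = (98 − 18 − 26.0333)/2 = 26.9833.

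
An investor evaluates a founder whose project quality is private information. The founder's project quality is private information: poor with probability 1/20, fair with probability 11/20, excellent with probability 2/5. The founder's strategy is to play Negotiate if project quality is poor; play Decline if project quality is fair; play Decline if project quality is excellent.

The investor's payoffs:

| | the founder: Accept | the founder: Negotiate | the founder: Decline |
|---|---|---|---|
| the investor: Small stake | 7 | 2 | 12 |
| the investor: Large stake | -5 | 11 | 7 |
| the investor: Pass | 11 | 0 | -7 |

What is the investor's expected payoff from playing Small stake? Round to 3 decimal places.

Take the expectation over the founder's project quality, weighting each type's action by its prior probability.
E[Small stake] = 1/20·2 + 11/20·12 + 2/5·12 = 1/10 + 33/5 + 24/5 = 23/2

11.500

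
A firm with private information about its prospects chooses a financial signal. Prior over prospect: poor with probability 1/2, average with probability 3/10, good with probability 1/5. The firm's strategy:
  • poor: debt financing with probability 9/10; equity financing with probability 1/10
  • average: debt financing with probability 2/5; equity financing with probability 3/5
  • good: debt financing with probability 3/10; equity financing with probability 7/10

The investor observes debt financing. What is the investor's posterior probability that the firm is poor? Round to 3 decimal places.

0.714

P(debt financing) = (1/2)·(9/10) + (3/10)·(2/5) + (1/5)·(3/10) = 63/100
P(poor | debt financing) = ((1/2)·(9/10)) / (63/100) = (9/20) / (63/100) = 5/7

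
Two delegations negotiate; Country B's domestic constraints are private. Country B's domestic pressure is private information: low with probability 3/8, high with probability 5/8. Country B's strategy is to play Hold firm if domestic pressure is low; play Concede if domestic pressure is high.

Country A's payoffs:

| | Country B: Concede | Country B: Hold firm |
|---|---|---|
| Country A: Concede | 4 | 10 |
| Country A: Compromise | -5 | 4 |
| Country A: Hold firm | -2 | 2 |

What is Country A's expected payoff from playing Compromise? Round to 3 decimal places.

-1.625

E[Compromise] = 3/8·4 + 5/8·(-5) = 3/2 + (-25/8) = -13/8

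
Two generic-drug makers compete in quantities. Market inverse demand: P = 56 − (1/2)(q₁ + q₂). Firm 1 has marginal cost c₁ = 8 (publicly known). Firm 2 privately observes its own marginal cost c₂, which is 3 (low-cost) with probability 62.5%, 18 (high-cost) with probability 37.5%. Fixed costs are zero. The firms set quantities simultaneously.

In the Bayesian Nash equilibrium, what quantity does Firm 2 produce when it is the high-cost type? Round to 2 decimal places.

21.79

Type-c best response for Firm 2: q₂(c) = (56 − c) − q₁/2.
Firm 1 maximizes expected profit; its first-order condition is 56 − q₁ − (1/2)E[q₂] − 8 = 0.
Substituting E[q₂] and solving: E[c₂] = 8.625, so q₁ = (56 − 2·8 + 8.625)/(3/2) = 32.4167.
q₂(high-cost) = (56 − 18 − (1/2)·32.4167) = 21.7917.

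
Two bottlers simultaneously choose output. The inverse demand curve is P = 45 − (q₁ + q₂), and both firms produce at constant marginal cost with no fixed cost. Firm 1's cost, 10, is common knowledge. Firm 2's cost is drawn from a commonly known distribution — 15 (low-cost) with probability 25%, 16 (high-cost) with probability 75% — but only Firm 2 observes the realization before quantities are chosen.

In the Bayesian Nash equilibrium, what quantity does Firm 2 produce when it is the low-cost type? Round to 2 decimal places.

Firm 2 with cost c maximizes (45 − (q₁+q₂) − c)·q₂, giving q₂(c) = (45 − c − q₁)/2.
E[c₂] = 0.25·15 + 0.75·16 = 15.75
Firm 1's FOC against E[q₂] yields q₁ = (45 − 2·10 + E[c₂])/3 = (45 − 20 + 15.75)/3 = 13.5833.
q₂(low-cost) = (45 − 15 − 13.5833)/2 = 8.20833.

8.21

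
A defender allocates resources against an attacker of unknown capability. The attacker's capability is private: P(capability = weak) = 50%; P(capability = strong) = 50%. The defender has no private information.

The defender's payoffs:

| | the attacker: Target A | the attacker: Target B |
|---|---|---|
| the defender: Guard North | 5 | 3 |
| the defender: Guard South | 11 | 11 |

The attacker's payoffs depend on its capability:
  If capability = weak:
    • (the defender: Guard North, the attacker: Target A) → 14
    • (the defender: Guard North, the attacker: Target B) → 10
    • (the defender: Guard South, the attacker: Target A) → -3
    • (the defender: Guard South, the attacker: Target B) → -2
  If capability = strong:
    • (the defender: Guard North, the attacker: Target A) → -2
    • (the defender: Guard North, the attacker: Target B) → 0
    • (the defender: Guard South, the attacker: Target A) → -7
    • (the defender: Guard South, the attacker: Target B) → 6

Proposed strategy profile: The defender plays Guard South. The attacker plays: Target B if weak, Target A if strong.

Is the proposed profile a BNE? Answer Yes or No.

No

The defender plays Guard South: E[Guard South] = 0.5·(11) + 0.5·(11) = 11; E[Guard North] = 4. Best-responding. ✓
The attacker (capability weak), facing Guard South: Target A gives -3, Target B gives -2. Proposed Target B is best. ✓
The attacker (capability strong), facing Guard South: Target A gives -7, Target B gives 6. Proposed Target A is not best — profitable deviation exists. ✗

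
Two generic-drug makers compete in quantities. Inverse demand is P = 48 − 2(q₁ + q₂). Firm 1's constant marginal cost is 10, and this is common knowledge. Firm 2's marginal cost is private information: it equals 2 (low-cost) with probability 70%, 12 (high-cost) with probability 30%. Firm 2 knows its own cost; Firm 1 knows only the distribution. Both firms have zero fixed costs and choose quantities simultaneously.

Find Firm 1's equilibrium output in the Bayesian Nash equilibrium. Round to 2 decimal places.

5.50

Each type of Firm 2 best-responds to q₁; Firm 1 best-responds to the expected q₂ over Firm 2's types.
Firm 2 with cost c maximizes (48 − 2(q₁+q₂) − c)·q₂, giving q₂(c) = (48 − c − 2q₁)/4.
E[c₂] = 0.7·2 + 0.3·12 = 5
Firm 1's FOC against E[q₂] yields q₁ = (48 − 2·10 + E[c₂])/6 = (48 − 20 + 5)/6 = 5.5.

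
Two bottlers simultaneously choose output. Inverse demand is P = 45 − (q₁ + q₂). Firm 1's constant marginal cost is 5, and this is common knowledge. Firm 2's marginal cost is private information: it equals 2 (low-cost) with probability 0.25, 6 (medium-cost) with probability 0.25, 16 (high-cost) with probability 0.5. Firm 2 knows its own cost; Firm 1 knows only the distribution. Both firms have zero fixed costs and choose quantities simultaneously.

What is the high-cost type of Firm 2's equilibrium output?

Type-c best response for Firm 2: q₂(c) = (45 − c)/2 − q₁/2.
Firm 1 maximizes expected profit; its first-order condition is 45 − 2q₁ − E[q₂] − 5 = 0.
Substituting E[q₂] and solving: E[c₂] = 10, so q₁ = (45 − 2·5 + 10)/3 = 15.
q₂(high-cost) = (45 − 16 − 15)/2 = 7.

7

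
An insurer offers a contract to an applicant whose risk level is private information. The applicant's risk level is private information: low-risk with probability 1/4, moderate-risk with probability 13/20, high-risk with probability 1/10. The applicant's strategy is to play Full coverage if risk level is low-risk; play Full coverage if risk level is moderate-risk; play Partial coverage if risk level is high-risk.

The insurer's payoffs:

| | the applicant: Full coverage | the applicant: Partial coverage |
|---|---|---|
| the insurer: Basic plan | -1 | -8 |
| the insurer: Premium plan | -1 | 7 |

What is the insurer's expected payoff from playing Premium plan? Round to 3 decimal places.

E[Premium plan] = 1/4·(-1) + 13/20·(-1) + 1/10·7 = (-1/4) + (-13/20) + 7/10 = -1/5

-0.200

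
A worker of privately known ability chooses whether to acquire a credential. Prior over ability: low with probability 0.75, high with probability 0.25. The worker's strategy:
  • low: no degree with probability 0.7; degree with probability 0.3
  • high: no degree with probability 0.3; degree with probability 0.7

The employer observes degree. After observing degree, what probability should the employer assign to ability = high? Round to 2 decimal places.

P(degree) = 0.75·0.3 + 0.25·0.7 = 0.4
P(high | degree) = (0.25·0.7) / 0.4 = 0.175 / 0.4 = 0.4375

0.44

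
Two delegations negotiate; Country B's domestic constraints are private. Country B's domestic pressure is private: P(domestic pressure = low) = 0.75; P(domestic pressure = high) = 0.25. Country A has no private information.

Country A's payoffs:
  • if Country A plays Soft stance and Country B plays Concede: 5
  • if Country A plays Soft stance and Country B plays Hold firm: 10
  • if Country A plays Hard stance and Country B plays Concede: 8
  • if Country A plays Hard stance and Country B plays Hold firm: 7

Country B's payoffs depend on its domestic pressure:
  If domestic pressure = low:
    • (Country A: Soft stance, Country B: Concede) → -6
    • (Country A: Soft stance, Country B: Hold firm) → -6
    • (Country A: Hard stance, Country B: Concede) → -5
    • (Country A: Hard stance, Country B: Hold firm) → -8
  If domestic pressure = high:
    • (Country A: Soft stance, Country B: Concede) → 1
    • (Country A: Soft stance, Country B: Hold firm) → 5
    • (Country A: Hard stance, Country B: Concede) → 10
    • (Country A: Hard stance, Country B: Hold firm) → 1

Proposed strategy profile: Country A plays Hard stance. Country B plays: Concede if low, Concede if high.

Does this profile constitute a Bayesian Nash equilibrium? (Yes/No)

A profile is a BNE iff every type of every player is best-responding given beliefs about the other side.
Country A plays Hard stance: E[Hard stance] = 0.75·(8) + 0.25·(8) = 8; E[Soft stance] = 5. Best-responding. ✓
Country B (domestic pressure low), facing Hard stance: Concede gives -5, Hold firm gives -8. Proposed Concede is best. ✓
Country B (domestic pressure high), facing Hard stance: Concede gives 10, Hold firm gives 1. Proposed Concede is best. ✓

Yes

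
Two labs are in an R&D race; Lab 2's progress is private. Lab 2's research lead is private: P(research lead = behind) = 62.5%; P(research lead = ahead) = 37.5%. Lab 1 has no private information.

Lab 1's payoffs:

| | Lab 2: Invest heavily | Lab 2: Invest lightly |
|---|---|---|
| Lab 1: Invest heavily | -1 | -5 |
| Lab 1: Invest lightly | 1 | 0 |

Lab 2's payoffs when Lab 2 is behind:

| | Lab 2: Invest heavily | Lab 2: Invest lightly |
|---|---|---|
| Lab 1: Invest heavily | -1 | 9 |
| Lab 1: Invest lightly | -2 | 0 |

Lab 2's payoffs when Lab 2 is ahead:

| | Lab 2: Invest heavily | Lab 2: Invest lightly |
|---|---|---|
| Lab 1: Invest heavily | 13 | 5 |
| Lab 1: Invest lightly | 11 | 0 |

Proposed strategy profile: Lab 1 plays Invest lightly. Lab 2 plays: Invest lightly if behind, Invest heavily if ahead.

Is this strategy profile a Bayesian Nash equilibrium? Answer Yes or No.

Lab 1 plays Invest lightly: E[Invest lightly] = 0.625·(0) + 0.375·(1) = 0.375; E[Invest heavily] = -3.5. Best-responding. ✓
Lab 2 (research lead behind), facing Invest lightly: Invest heavily gives -2, Invest lightly gives 0. Proposed Invest lightly is best. ✓
Lab 2 (research lead ahead), facing Invest lightly: Invest heavily gives 11, Invest lightly gives 0. Proposed Invest heavily is best. ✓

Yes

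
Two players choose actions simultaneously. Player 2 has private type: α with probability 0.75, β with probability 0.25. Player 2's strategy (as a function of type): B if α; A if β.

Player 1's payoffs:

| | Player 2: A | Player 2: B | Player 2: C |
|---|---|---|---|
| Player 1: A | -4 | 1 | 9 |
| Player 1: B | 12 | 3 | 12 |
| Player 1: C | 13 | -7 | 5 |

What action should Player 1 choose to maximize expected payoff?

B

E[A] = 0.75·(1) + 0.25·(-4) = -0.25
E[B] = 0.75·(3) + 0.25·(12) = 5.25
E[C] = 0.75·(-7) + 0.25·(13) = -2
Best response: B (5.25 is the largest).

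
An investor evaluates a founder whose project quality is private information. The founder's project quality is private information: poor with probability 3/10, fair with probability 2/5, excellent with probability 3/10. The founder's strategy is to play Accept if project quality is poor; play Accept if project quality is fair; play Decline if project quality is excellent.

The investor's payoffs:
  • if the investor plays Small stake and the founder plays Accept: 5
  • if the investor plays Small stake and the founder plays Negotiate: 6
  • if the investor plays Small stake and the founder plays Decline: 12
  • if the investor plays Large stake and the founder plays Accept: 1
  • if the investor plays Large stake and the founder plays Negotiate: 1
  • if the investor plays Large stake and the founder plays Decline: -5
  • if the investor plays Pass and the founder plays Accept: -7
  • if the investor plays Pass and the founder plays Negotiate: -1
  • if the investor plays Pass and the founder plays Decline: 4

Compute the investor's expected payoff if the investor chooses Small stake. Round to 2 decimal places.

E[Small stake] = 3/10·5 + 2/5·5 + 3/10·12 = 3/2 + 2 + 18/5 = 71/10

7.10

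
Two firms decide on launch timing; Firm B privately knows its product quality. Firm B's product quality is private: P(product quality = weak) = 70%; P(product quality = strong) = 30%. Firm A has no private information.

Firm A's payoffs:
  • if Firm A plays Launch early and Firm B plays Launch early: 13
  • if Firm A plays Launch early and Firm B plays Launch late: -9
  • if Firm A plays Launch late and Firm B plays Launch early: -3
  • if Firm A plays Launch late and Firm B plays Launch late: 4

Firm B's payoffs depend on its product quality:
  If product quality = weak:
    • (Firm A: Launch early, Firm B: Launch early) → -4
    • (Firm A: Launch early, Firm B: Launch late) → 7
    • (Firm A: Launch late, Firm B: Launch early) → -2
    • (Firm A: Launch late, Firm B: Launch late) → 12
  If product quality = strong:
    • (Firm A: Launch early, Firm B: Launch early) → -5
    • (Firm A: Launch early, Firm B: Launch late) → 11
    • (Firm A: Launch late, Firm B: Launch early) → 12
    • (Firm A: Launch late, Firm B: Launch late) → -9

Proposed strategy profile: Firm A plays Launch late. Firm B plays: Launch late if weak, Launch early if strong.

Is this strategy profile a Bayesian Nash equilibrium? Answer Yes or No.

Firm A plays Launch late: E[Launch late] = 0.7·(4) + 0.3·(-3) = 1.9; E[Launch early] = -2.4. Best-responding. ✓
Firm B (product quality weak), facing Launch late: Launch early gives -2, Launch late gives 12. Proposed Launch late is best. ✓
Firm B (product quality strong), facing Launch late: Launch early gives 12, Launch late gives -9. Proposed Launch early is best. ✓

Yes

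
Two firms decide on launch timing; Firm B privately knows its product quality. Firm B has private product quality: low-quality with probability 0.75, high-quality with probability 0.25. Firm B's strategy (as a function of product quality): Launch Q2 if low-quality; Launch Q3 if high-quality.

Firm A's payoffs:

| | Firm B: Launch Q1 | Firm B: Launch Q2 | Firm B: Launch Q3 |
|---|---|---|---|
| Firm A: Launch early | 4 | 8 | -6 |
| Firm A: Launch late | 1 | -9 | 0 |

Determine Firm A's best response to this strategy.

Launch early

Compute Firm A's expected payoff for each action, taking the expectation over Firm B's type.
E[Launch early] = 0.75·(8) + 0.25·(-6) = 4.5
E[Launch late] = 0.75·(-9) + 0.25·(0) = -6.75
Best response: Launch early (4.5 is the largest).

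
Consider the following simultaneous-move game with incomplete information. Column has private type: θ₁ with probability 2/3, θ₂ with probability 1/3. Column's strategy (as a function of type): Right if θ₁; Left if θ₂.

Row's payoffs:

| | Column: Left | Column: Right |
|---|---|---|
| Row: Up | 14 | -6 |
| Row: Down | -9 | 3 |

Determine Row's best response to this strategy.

Compute Row's expected payoff for each action, taking the expectation over Column's type.
E[Up] = 2/3·(-6) + 1/3·(14) = 2/3
E[Down] = 2/3·(3) + 1/3·(-9) = -1
Best response: Up (2/3 is the largest).

Up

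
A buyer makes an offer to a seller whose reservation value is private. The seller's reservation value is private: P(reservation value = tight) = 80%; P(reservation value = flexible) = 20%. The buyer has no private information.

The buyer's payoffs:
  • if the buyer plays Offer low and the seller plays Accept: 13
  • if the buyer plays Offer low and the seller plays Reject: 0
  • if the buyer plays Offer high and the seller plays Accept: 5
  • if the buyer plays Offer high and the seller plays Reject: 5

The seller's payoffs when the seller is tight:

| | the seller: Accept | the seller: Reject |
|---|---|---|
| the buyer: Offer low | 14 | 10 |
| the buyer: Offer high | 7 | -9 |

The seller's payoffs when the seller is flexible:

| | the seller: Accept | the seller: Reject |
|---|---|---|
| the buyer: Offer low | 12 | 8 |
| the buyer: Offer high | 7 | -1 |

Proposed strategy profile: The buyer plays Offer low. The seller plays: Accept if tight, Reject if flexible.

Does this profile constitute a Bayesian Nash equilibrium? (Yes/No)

A profile is a BNE iff every type of every player is best-responding given beliefs about the other side.
The buyer plays Offer low: E[Offer low] = 0.8·(13) + 0.2·(0) = 10.4; E[Offer high] = 5. Best-responding. ✓
The seller (reservation value tight), facing Offer low: Accept gives 14, Reject gives 10. Proposed Accept is best. ✓
The seller (reservation value flexible), facing Offer low: Accept gives 12, Reject gives 8. Proposed Reject is not best — profitable deviation exists. ✗

No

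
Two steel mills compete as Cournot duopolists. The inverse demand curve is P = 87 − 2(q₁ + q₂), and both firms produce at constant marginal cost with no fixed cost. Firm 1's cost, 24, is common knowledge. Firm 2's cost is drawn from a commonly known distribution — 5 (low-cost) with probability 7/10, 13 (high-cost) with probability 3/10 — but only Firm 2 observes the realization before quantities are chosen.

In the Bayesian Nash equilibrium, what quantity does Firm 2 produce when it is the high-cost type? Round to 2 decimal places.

Each type of Firm 2 best-responds to q₁; Firm 1 best-responds to the expected q₂ over Firm 2's types.
Firm 2 with cost c maximizes (87 − 2(q₁+q₂) − c)·q₂, giving q₂(c) = (87 − c − 2q₁)/4.
E[c₂] = 7/10·5 + 3/10·13 = 7.4
Firm 1's FOC against E[q₂] yields q₁ = (87 − 2·24 + E[c₂])/6 = (87 − 48 + 7.4)/6 = 7.73333.
q₂(high-cost) = (87 − 13 − 2·7.73333)/4 = 14.6333.

14.63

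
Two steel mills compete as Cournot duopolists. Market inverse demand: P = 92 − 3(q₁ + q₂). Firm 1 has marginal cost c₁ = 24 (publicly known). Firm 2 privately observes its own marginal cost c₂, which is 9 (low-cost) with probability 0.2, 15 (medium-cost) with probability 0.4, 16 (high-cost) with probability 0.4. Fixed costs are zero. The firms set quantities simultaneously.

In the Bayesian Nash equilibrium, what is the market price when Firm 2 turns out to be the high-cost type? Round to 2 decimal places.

Firm 2 with cost c maximizes (92 − 3(q₁+q₂) − c)·q₂, giving q₂(c) = (92 − c − 3q₁)/6.
E[c₂] = 0.2·9 + 0.4·15 + 0.4·16 = 14.2
Firm 1's FOC against E[q₂] yields q₁ = (92 − 2·24 + E[c₂])/9 = (92 − 48 + 14.2)/9 = 6.46667.
q₂(high-cost) = 9.43333, so P = 92 − 3·(6.46667 + 9.43333) = 44.3.

44.30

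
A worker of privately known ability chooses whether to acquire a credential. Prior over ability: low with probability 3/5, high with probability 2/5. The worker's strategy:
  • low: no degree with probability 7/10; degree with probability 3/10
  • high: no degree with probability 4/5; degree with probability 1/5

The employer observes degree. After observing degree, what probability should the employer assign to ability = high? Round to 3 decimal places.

P(degree) = (3/5)·(3/10) + (2/5)·(1/5) = 13/50
P(high | degree) = ((2/5)·(1/5)) / (13/50) = (2/25) / (13/50) = 4/13

0.308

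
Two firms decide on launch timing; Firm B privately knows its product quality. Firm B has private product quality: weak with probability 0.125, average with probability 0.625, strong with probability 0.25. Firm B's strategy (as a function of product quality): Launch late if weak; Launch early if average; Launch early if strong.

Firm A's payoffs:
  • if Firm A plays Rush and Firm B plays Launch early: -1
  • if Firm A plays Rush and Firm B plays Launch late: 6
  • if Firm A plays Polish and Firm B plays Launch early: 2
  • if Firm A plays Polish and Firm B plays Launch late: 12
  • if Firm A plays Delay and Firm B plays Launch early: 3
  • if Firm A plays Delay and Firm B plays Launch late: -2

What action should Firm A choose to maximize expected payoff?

Polish

E[Rush] = 0.125·(6) + 0.625·(-1) + 0.25·(-1) = -0.125
E[Polish] = 0.125·(12) + 0.625·(2) + 0.25·(2) = 3.25
E[Delay] = 0.125·(-2) + 0.625·(3) + 0.25·(3) = 2.375
Best response: Polish (3.25 is the largest).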